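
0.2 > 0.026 True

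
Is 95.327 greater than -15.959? Yes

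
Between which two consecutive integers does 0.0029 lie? 0 and 1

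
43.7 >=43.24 True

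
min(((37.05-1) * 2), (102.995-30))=72.1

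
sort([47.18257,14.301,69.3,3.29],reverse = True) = [69.3,47.18257,14.301,3.29]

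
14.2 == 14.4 False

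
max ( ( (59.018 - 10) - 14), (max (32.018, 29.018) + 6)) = 38.018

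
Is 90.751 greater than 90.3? Yes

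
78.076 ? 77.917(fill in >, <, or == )>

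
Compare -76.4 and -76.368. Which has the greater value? -76.368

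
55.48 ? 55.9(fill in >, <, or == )<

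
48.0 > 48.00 False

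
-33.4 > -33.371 False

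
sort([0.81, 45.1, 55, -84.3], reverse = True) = [55, 45.1, 0.81, -84.3]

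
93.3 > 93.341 False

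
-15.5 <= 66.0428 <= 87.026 True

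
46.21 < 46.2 False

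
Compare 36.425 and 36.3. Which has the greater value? 36.425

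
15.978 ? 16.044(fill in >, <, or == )<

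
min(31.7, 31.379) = 31.379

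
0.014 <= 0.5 True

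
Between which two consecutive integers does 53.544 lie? 53 and 54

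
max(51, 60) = 60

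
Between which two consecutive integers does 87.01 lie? 87 and 88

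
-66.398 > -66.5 True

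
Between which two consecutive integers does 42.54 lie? 42 and 43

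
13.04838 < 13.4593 True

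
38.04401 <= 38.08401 True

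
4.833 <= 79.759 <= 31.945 False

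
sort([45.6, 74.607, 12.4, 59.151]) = [12.4, 45.6, 59.151, 74.607]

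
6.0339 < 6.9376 True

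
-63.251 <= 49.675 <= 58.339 True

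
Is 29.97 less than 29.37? No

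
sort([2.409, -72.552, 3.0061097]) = [-72.552, 2.409, 3.0061097]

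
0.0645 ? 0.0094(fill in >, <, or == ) >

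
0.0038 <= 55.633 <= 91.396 True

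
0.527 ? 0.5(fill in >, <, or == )>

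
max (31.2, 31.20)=31.20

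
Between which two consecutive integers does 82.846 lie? 82 and 83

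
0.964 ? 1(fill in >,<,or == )<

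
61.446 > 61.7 False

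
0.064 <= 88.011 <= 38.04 False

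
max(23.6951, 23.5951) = 23.6951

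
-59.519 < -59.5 True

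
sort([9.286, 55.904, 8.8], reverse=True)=[55.904, 9.286, 8.8]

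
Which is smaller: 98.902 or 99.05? 98.902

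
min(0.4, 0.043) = 0.043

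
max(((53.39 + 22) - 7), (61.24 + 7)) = 68.39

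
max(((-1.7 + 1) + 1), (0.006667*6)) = 0.3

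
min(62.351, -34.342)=-34.342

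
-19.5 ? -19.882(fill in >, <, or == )>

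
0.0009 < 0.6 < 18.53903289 True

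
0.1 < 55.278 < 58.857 True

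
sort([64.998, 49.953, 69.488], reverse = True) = [69.488, 64.998, 49.953]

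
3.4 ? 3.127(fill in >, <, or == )>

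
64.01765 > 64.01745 True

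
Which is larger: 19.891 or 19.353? 19.891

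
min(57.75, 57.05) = 57.05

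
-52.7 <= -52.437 True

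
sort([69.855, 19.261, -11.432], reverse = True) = [69.855, 19.261, -11.432]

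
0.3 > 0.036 True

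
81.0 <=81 True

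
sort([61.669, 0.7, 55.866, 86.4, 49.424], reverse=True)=[86.4, 61.669, 55.866, 49.424, 0.7]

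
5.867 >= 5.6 True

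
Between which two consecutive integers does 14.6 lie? 14 and 15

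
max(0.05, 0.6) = 0.6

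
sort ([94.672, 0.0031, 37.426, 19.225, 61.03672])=[0.0031, 19.225, 37.426, 61.03672, 94.672]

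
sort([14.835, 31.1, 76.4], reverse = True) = [76.4, 31.1, 14.835]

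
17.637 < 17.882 True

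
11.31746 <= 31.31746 True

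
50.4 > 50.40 False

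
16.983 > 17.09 False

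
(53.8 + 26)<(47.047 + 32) False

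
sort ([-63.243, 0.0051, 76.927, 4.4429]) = [-63.243, 0.0051, 4.4429, 76.927]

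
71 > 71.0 False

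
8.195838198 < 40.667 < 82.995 True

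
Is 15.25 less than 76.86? Yes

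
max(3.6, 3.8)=3.8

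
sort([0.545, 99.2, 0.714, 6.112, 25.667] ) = [0.545, 0.714, 6.112, 25.667, 99.2]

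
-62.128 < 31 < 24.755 False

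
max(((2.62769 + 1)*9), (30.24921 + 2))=32.64921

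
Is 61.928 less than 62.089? Yes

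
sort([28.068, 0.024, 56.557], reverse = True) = [56.557, 28.068, 0.024]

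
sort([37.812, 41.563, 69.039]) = [37.812, 41.563, 69.039]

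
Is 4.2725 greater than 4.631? No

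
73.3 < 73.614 True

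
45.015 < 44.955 False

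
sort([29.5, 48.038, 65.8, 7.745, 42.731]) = [7.745, 29.5, 42.731, 48.038, 65.8]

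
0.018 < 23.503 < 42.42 True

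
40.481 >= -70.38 True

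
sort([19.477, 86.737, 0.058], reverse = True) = [86.737, 19.477, 0.058]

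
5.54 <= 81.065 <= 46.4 False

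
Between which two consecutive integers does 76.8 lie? 76 and 77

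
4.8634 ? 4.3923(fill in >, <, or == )>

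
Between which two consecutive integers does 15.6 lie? 15 and 16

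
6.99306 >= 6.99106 True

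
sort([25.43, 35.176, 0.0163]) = [0.0163, 25.43, 35.176]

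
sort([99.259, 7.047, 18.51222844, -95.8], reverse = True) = [99.259, 18.51222844, 7.047, -95.8]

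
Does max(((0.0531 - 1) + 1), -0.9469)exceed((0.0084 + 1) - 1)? Yes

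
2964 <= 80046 True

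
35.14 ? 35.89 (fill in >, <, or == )<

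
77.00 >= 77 True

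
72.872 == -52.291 False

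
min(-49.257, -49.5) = -49.5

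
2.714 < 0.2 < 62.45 False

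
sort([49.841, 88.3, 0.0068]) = [0.0068, 49.841, 88.3]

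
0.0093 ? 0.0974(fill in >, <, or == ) <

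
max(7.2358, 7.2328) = 7.2358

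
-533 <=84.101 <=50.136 False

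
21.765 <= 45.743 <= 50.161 True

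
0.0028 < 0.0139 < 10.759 True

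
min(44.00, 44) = 44.00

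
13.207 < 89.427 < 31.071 False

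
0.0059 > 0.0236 False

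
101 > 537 False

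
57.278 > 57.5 False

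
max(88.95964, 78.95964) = 88.95964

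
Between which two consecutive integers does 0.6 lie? 0 and 1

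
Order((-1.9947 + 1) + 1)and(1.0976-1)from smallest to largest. ((-1.9947 + 1) + 1), (1.0976-1)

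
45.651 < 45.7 True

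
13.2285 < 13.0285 False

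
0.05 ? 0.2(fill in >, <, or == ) <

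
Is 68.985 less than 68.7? No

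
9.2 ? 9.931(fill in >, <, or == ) <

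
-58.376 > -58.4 True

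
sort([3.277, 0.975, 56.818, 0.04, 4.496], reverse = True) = [56.818, 4.496, 3.277, 0.975, 0.04]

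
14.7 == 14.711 False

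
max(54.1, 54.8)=54.8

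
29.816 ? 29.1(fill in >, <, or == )>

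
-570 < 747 True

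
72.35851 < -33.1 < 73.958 False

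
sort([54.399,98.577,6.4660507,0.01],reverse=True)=[98.577,54.399,6.4660507,0.01]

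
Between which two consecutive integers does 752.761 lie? 752 and 753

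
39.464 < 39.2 False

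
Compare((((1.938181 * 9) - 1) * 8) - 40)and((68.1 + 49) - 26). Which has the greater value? ((((1.938181 * 9) - 1) * 8) - 40)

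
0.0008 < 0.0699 True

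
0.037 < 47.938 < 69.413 True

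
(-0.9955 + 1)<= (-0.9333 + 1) True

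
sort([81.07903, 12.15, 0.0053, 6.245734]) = [0.0053, 6.245734, 12.15, 81.07903]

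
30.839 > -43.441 True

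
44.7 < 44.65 False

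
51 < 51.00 False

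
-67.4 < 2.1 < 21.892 True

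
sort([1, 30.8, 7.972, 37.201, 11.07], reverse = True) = [37.201, 30.8, 11.07, 7.972, 1]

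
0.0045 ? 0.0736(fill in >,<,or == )<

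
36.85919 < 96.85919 True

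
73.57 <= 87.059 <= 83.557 False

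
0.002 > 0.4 False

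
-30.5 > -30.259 False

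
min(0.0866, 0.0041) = 0.0041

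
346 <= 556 True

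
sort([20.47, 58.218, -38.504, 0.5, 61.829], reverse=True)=[61.829, 58.218, 20.47, 0.5, -38.504]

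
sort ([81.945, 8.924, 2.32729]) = [2.32729, 8.924, 81.945]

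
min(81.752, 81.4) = 81.4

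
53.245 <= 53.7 True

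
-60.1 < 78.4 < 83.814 True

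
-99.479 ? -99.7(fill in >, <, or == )>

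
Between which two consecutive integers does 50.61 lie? 50 and 51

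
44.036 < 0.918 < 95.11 False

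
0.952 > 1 False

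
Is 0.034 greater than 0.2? No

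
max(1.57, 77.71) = 77.71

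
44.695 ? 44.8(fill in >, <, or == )<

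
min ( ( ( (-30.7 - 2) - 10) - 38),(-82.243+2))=-80.7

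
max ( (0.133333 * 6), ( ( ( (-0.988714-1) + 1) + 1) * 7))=0.799998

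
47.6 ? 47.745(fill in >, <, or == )<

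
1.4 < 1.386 False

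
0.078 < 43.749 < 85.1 True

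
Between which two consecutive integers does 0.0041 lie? 0 and 1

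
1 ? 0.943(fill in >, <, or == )>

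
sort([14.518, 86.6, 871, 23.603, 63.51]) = [14.518, 23.603, 63.51, 86.6, 871]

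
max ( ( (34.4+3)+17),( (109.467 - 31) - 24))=54.467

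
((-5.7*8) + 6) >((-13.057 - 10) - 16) False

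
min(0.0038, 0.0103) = 0.0038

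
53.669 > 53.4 True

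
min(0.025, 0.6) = 0.025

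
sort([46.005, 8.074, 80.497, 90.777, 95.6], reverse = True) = [95.6, 90.777, 80.497, 46.005, 8.074]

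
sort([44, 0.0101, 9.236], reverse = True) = [44, 9.236, 0.0101]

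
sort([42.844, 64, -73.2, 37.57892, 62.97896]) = [-73.2, 37.57892, 42.844, 62.97896, 64]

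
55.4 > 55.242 True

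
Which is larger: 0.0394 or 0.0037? 0.0394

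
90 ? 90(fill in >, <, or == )==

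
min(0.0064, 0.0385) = 0.0064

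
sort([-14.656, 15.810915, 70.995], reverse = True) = [70.995, 15.810915, -14.656]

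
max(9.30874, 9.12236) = 9.30874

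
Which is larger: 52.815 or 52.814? 52.815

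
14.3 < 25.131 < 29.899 True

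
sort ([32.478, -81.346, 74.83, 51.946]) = [-81.346, 32.478, 51.946, 74.83]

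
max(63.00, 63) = 63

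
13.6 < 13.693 True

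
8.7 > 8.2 True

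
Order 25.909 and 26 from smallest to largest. 25.909, 26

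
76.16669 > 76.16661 True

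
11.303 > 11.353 False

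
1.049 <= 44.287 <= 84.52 True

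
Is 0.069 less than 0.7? Yes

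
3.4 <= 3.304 False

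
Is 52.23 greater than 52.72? No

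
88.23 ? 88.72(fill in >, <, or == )<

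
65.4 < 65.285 False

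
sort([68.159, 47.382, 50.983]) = [47.382, 50.983, 68.159]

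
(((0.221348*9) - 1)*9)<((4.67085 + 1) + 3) False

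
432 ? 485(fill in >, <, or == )<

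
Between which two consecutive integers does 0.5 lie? 0 and 1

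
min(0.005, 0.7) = 0.005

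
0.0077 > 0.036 False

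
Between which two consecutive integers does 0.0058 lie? 0 and 1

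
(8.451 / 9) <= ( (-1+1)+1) True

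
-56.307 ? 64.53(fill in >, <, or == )<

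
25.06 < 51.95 True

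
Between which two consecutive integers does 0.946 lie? 0 and 1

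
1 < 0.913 False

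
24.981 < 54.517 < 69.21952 True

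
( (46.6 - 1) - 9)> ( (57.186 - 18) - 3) True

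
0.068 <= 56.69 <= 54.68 False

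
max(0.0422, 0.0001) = 0.0422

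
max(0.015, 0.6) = 0.6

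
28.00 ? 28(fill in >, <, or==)==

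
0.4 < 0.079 False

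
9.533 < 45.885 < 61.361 True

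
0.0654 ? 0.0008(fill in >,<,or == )>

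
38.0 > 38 False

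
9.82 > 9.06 True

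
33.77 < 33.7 False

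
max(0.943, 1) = 1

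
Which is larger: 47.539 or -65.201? 47.539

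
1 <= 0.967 False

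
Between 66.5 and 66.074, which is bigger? 66.5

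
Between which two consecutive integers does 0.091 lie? 0 and 1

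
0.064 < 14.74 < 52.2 True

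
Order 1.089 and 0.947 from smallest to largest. 0.947, 1.089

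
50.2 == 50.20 True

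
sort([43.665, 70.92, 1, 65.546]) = [1, 43.665, 65.546, 70.92]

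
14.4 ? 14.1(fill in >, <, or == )>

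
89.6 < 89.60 False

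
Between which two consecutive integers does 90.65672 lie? 90 and 91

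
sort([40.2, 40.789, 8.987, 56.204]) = [8.987, 40.2, 40.789, 56.204]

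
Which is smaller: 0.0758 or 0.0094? 0.0094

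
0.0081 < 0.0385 True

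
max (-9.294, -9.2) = -9.2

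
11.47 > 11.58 False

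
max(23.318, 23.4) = 23.4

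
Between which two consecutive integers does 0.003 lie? 0 and 1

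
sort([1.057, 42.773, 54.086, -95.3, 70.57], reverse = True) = [70.57, 54.086, 42.773, 1.057, -95.3]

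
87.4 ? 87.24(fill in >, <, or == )>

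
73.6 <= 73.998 True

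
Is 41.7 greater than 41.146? Yes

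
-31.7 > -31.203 False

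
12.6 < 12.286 False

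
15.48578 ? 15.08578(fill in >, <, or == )>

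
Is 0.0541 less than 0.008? No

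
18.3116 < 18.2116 False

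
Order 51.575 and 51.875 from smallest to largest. 51.575,51.875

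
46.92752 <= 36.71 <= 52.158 False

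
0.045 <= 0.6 True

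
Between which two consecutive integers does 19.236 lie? 19 and 20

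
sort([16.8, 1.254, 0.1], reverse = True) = [16.8, 1.254, 0.1]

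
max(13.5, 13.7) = 13.7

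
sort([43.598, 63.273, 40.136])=[40.136, 43.598, 63.273]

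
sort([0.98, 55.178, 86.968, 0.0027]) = [0.0027, 0.98, 55.178, 86.968]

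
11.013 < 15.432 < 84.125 True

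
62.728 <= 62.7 False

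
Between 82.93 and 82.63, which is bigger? 82.93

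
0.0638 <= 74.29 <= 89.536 True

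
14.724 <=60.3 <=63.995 True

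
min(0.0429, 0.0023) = 0.0023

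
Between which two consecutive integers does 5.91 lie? 5 and 6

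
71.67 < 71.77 True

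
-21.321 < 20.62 True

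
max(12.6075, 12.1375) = 12.6075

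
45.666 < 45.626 False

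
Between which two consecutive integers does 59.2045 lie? 59 and 60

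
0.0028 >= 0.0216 False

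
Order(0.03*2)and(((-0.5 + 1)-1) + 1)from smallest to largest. (0.03*2), (((-0.5 + 1)-1) + 1)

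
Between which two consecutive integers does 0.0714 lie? 0 and 1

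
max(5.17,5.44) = 5.44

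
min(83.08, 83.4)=83.08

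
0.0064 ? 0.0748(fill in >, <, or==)<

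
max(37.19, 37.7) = 37.7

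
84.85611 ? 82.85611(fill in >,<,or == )>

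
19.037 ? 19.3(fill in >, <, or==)<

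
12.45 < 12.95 True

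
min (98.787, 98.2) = 98.2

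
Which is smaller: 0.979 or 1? 0.979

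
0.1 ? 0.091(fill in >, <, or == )>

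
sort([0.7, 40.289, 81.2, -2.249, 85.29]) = [-2.249, 0.7, 40.289, 81.2, 85.29]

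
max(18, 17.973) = 18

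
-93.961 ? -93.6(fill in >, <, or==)<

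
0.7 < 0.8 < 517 True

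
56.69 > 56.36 True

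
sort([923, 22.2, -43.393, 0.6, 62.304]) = [-43.393, 0.6, 22.2, 62.304, 923]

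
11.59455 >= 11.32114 True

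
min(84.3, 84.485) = 84.3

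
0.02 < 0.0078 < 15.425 False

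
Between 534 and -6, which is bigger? 534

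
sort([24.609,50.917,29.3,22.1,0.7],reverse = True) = [50.917,29.3,24.609,22.1,0.7]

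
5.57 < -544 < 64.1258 False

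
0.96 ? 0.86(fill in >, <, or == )>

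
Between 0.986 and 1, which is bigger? 1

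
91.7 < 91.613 False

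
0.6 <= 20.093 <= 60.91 True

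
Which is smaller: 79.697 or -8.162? -8.162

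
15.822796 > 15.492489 True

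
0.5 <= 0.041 False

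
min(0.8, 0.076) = 0.076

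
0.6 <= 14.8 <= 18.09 True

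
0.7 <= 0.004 False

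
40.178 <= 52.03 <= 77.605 True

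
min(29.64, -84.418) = -84.418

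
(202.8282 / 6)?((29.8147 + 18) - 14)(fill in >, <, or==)<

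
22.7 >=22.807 False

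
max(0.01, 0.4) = 0.4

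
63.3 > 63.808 False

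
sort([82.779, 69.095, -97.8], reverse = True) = [82.779, 69.095, -97.8]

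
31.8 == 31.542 False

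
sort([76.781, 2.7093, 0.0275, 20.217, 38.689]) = [0.0275, 2.7093, 20.217, 38.689, 76.781]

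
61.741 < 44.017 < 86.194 False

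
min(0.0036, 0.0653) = 0.0036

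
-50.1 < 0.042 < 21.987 True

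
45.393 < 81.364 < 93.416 True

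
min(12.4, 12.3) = 12.3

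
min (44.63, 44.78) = 44.63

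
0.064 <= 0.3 True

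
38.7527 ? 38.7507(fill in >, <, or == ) >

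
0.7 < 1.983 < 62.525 True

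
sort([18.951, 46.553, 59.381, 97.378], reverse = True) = [97.378, 59.381, 46.553, 18.951]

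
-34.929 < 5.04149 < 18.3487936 True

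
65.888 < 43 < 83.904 False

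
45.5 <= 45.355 False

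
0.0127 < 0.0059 False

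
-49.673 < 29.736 True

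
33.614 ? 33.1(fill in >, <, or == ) >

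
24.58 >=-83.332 True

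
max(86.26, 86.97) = 86.97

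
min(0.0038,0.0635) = 0.0038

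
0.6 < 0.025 False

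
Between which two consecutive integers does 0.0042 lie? 0 and 1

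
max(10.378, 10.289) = 10.378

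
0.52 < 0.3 False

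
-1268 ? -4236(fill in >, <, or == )>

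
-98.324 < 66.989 True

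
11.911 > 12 False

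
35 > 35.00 False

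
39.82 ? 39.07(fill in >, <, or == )>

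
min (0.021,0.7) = 0.021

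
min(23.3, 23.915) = 23.3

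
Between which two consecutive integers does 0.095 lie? 0 and 1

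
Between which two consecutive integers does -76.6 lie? -77 and -76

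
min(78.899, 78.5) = 78.5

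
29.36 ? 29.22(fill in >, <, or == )>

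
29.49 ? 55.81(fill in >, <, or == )<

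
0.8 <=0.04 False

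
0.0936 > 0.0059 True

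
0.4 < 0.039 False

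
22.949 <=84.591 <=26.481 False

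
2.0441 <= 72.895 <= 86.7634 True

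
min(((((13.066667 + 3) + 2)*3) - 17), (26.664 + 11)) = 37.200001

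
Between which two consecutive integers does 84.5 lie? 84 and 85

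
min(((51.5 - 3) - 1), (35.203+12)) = 47.203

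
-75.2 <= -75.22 False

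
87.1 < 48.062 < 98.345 False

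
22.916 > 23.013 False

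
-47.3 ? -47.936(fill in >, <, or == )>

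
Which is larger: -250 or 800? 800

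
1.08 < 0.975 False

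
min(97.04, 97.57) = 97.04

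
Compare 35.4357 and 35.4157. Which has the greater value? 35.4357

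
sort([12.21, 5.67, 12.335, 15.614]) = [5.67, 12.21, 12.335, 15.614]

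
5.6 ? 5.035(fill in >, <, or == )>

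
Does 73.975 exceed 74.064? No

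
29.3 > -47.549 True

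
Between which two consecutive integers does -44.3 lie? -45 and -44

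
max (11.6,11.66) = 11.66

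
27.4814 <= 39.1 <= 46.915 True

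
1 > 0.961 True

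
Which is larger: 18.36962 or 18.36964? 18.36964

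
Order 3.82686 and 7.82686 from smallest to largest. 3.82686, 7.82686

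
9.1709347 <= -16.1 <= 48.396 False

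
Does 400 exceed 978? No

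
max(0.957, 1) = 1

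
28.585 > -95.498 True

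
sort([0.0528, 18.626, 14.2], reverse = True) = [18.626, 14.2, 0.0528]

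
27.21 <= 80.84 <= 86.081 True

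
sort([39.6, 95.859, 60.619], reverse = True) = [95.859, 60.619, 39.6]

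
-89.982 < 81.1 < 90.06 True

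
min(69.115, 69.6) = 69.115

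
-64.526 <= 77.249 True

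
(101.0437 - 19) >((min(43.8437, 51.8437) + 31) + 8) False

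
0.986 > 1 False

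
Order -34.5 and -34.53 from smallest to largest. -34.53, -34.5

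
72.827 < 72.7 False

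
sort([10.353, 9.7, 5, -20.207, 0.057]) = [-20.207, 0.057, 5, 9.7, 10.353]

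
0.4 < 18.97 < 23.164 True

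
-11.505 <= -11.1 True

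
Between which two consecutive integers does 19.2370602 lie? 19 and 20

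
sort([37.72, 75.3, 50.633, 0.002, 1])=[0.002, 1, 37.72, 50.633, 75.3]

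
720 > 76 True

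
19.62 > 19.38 True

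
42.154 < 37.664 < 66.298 False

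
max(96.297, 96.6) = 96.6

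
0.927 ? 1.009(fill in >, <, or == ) <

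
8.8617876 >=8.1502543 True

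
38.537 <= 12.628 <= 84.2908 False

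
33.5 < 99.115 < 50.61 False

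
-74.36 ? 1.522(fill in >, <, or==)<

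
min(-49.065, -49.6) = -49.6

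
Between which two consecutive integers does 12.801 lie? 12 and 13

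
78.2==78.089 False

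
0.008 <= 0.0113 True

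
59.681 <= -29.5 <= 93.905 False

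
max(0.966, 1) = 1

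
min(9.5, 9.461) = 9.461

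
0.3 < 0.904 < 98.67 True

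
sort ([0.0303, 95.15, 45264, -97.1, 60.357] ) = [-97.1, 0.0303, 60.357, 95.15, 45264]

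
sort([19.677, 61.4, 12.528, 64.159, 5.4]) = [5.4, 12.528, 19.677, 61.4, 64.159]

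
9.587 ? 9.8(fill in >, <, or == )<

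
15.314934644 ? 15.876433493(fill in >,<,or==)<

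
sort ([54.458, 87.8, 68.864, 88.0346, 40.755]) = [40.755, 54.458, 68.864, 87.8, 88.0346]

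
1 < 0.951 False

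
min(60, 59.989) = 59.989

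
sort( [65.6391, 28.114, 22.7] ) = [22.7, 28.114, 65.6391]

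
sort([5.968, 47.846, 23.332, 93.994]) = [5.968, 23.332, 47.846, 93.994]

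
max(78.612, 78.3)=78.612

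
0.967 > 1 False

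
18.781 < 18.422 False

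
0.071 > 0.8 False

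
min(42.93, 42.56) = 42.56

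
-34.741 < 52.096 True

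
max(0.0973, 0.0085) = 0.0973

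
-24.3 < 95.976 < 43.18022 False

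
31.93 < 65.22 True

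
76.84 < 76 False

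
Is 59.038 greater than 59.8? No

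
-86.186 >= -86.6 True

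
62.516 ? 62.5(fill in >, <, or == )>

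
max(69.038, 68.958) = 69.038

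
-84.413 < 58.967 True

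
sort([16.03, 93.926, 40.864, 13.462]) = [13.462, 16.03, 40.864, 93.926]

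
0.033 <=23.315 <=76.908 True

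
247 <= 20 False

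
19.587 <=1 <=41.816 False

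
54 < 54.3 True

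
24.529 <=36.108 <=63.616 True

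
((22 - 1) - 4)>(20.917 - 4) True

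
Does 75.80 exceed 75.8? No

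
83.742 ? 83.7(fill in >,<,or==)>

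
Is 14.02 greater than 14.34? No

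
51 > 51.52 False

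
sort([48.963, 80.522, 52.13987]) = [48.963, 52.13987, 80.522]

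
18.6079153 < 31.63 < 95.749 True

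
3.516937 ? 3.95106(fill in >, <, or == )<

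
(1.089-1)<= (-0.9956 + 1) False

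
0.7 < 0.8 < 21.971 True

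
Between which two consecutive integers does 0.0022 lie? 0 and 1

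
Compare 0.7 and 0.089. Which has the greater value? 0.7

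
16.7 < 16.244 False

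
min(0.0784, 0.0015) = 0.0015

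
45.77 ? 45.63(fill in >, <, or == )>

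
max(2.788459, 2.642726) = 2.788459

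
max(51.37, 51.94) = 51.94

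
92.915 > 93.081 False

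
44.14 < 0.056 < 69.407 False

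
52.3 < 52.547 True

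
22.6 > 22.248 True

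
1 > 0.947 True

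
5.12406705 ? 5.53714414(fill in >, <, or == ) <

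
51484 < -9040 False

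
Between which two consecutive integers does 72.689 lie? 72 and 73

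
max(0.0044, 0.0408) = 0.0408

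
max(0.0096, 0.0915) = 0.0915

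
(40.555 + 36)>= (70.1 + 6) True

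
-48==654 False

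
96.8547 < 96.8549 True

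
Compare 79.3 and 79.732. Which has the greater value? 79.732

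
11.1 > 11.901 False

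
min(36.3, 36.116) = 36.116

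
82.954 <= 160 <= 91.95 False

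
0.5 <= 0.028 False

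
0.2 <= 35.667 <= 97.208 True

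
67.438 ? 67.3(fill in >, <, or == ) >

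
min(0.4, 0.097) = 0.097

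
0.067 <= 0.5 True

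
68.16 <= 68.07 False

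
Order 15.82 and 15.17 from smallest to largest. 15.17, 15.82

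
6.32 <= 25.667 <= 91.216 True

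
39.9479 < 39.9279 False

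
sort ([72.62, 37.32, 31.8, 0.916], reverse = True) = [72.62, 37.32, 31.8, 0.916]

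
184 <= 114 False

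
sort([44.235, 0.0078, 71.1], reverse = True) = [71.1, 44.235, 0.0078]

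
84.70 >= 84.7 True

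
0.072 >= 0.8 False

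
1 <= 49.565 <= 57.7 True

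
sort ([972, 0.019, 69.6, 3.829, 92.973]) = [0.019, 3.829, 69.6, 92.973, 972]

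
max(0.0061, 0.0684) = 0.0684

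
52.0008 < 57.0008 True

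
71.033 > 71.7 False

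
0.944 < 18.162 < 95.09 True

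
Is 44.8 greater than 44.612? Yes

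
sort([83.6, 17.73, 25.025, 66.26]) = [17.73, 25.025, 66.26, 83.6]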